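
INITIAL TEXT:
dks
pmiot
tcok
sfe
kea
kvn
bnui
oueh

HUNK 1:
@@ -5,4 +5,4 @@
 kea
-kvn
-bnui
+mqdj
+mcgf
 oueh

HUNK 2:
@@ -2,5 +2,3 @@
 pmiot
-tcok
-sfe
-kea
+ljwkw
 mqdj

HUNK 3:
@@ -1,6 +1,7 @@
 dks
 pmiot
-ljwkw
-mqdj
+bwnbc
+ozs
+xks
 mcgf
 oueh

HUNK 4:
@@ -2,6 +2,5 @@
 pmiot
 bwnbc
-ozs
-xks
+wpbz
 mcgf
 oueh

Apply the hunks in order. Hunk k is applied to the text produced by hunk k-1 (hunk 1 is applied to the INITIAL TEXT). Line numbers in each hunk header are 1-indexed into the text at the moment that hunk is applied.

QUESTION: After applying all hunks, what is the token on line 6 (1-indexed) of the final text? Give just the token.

Hunk 1: at line 5 remove [kvn,bnui] add [mqdj,mcgf] -> 8 lines: dks pmiot tcok sfe kea mqdj mcgf oueh
Hunk 2: at line 2 remove [tcok,sfe,kea] add [ljwkw] -> 6 lines: dks pmiot ljwkw mqdj mcgf oueh
Hunk 3: at line 1 remove [ljwkw,mqdj] add [bwnbc,ozs,xks] -> 7 lines: dks pmiot bwnbc ozs xks mcgf oueh
Hunk 4: at line 2 remove [ozs,xks] add [wpbz] -> 6 lines: dks pmiot bwnbc wpbz mcgf oueh
Final line 6: oueh

Answer: oueh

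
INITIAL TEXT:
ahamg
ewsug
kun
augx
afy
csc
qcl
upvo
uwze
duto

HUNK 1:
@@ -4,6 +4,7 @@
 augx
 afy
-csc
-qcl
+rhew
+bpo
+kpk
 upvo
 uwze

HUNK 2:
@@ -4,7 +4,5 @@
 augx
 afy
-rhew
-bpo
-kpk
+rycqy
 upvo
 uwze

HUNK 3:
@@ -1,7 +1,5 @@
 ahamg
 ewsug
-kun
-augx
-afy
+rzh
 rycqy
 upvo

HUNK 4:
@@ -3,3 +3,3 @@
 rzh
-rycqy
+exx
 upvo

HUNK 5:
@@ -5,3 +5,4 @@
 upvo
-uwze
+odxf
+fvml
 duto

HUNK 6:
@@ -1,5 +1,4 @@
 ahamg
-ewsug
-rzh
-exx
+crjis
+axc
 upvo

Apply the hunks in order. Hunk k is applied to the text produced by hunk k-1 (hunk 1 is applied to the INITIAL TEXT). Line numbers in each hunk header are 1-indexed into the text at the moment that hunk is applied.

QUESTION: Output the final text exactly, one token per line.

Hunk 1: at line 4 remove [csc,qcl] add [rhew,bpo,kpk] -> 11 lines: ahamg ewsug kun augx afy rhew bpo kpk upvo uwze duto
Hunk 2: at line 4 remove [rhew,bpo,kpk] add [rycqy] -> 9 lines: ahamg ewsug kun augx afy rycqy upvo uwze duto
Hunk 3: at line 1 remove [kun,augx,afy] add [rzh] -> 7 lines: ahamg ewsug rzh rycqy upvo uwze duto
Hunk 4: at line 3 remove [rycqy] add [exx] -> 7 lines: ahamg ewsug rzh exx upvo uwze duto
Hunk 5: at line 5 remove [uwze] add [odxf,fvml] -> 8 lines: ahamg ewsug rzh exx upvo odxf fvml duto
Hunk 6: at line 1 remove [ewsug,rzh,exx] add [crjis,axc] -> 7 lines: ahamg crjis axc upvo odxf fvml duto

Answer: ahamg
crjis
axc
upvo
odxf
fvml
duto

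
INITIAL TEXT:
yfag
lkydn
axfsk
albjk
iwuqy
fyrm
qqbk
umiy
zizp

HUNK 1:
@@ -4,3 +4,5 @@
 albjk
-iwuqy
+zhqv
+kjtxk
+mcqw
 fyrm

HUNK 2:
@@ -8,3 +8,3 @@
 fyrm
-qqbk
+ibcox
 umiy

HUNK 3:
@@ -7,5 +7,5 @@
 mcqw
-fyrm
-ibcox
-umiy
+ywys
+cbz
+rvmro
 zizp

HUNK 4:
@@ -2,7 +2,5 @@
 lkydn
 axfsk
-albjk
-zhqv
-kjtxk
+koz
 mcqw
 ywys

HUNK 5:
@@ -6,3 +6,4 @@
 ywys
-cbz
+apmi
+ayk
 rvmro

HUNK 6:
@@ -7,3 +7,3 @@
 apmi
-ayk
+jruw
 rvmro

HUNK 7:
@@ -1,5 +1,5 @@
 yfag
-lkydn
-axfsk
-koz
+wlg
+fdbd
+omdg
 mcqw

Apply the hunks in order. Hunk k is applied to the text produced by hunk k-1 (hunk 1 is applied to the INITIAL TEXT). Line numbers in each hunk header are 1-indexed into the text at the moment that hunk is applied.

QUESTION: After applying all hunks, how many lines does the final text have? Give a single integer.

Answer: 10

Derivation:
Hunk 1: at line 4 remove [iwuqy] add [zhqv,kjtxk,mcqw] -> 11 lines: yfag lkydn axfsk albjk zhqv kjtxk mcqw fyrm qqbk umiy zizp
Hunk 2: at line 8 remove [qqbk] add [ibcox] -> 11 lines: yfag lkydn axfsk albjk zhqv kjtxk mcqw fyrm ibcox umiy zizp
Hunk 3: at line 7 remove [fyrm,ibcox,umiy] add [ywys,cbz,rvmro] -> 11 lines: yfag lkydn axfsk albjk zhqv kjtxk mcqw ywys cbz rvmro zizp
Hunk 4: at line 2 remove [albjk,zhqv,kjtxk] add [koz] -> 9 lines: yfag lkydn axfsk koz mcqw ywys cbz rvmro zizp
Hunk 5: at line 6 remove [cbz] add [apmi,ayk] -> 10 lines: yfag lkydn axfsk koz mcqw ywys apmi ayk rvmro zizp
Hunk 6: at line 7 remove [ayk] add [jruw] -> 10 lines: yfag lkydn axfsk koz mcqw ywys apmi jruw rvmro zizp
Hunk 7: at line 1 remove [lkydn,axfsk,koz] add [wlg,fdbd,omdg] -> 10 lines: yfag wlg fdbd omdg mcqw ywys apmi jruw rvmro zizp
Final line count: 10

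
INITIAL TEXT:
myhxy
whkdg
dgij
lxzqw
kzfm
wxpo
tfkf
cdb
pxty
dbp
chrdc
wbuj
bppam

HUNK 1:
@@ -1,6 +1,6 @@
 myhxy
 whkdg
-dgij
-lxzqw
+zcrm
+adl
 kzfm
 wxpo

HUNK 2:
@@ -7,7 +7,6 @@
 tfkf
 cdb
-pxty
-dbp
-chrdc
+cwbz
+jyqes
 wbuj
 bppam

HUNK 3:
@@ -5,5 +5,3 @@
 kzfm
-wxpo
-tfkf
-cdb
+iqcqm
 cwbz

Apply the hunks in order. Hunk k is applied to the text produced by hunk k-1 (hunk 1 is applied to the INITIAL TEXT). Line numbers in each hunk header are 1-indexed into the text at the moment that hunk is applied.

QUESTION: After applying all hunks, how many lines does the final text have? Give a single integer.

Answer: 10

Derivation:
Hunk 1: at line 1 remove [dgij,lxzqw] add [zcrm,adl] -> 13 lines: myhxy whkdg zcrm adl kzfm wxpo tfkf cdb pxty dbp chrdc wbuj bppam
Hunk 2: at line 7 remove [pxty,dbp,chrdc] add [cwbz,jyqes] -> 12 lines: myhxy whkdg zcrm adl kzfm wxpo tfkf cdb cwbz jyqes wbuj bppam
Hunk 3: at line 5 remove [wxpo,tfkf,cdb] add [iqcqm] -> 10 lines: myhxy whkdg zcrm adl kzfm iqcqm cwbz jyqes wbuj bppam
Final line count: 10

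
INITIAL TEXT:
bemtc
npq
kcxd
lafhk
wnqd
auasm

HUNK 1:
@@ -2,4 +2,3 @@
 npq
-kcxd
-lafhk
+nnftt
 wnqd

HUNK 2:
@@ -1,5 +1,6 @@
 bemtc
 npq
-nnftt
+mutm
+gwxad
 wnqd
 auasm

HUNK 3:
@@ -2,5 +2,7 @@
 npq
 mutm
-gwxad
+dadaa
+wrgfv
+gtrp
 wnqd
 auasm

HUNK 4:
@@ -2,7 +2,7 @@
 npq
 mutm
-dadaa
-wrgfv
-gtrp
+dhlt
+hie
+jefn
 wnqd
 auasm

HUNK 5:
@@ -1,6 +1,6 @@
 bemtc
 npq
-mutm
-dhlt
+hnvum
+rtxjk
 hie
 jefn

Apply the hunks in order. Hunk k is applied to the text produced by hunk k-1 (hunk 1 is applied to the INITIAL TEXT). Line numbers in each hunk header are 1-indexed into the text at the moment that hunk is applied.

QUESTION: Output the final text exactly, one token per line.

Hunk 1: at line 2 remove [kcxd,lafhk] add [nnftt] -> 5 lines: bemtc npq nnftt wnqd auasm
Hunk 2: at line 1 remove [nnftt] add [mutm,gwxad] -> 6 lines: bemtc npq mutm gwxad wnqd auasm
Hunk 3: at line 2 remove [gwxad] add [dadaa,wrgfv,gtrp] -> 8 lines: bemtc npq mutm dadaa wrgfv gtrp wnqd auasm
Hunk 4: at line 2 remove [dadaa,wrgfv,gtrp] add [dhlt,hie,jefn] -> 8 lines: bemtc npq mutm dhlt hie jefn wnqd auasm
Hunk 5: at line 1 remove [mutm,dhlt] add [hnvum,rtxjk] -> 8 lines: bemtc npq hnvum rtxjk hie jefn wnqd auasm

Answer: bemtc
npq
hnvum
rtxjk
hie
jefn
wnqd
auasm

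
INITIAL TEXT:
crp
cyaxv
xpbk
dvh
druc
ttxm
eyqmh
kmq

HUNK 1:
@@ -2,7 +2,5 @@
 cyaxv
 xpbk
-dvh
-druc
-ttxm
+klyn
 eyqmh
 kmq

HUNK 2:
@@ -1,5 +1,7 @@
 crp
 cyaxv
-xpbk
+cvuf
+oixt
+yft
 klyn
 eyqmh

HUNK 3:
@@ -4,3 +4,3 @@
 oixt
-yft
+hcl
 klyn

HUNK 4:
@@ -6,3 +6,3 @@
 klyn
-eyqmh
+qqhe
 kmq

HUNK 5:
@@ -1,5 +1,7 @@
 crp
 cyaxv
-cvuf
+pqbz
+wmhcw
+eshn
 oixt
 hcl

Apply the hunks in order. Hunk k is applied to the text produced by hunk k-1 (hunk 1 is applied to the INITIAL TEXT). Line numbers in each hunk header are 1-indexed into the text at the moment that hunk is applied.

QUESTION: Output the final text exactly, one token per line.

Hunk 1: at line 2 remove [dvh,druc,ttxm] add [klyn] -> 6 lines: crp cyaxv xpbk klyn eyqmh kmq
Hunk 2: at line 1 remove [xpbk] add [cvuf,oixt,yft] -> 8 lines: crp cyaxv cvuf oixt yft klyn eyqmh kmq
Hunk 3: at line 4 remove [yft] add [hcl] -> 8 lines: crp cyaxv cvuf oixt hcl klyn eyqmh kmq
Hunk 4: at line 6 remove [eyqmh] add [qqhe] -> 8 lines: crp cyaxv cvuf oixt hcl klyn qqhe kmq
Hunk 5: at line 1 remove [cvuf] add [pqbz,wmhcw,eshn] -> 10 lines: crp cyaxv pqbz wmhcw eshn oixt hcl klyn qqhe kmq

Answer: crp
cyaxv
pqbz
wmhcw
eshn
oixt
hcl
klyn
qqhe
kmq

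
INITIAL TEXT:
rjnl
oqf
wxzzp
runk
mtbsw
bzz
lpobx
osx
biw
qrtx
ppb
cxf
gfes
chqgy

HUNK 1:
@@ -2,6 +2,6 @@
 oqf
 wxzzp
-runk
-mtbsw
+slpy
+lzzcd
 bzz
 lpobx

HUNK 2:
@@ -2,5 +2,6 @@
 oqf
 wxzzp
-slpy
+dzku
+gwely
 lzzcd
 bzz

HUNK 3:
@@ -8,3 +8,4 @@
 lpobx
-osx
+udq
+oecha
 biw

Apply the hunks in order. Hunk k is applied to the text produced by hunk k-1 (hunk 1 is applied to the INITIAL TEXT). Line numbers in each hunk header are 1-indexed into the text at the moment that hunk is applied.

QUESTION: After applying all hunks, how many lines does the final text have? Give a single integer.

Answer: 16

Derivation:
Hunk 1: at line 2 remove [runk,mtbsw] add [slpy,lzzcd] -> 14 lines: rjnl oqf wxzzp slpy lzzcd bzz lpobx osx biw qrtx ppb cxf gfes chqgy
Hunk 2: at line 2 remove [slpy] add [dzku,gwely] -> 15 lines: rjnl oqf wxzzp dzku gwely lzzcd bzz lpobx osx biw qrtx ppb cxf gfes chqgy
Hunk 3: at line 8 remove [osx] add [udq,oecha] -> 16 lines: rjnl oqf wxzzp dzku gwely lzzcd bzz lpobx udq oecha biw qrtx ppb cxf gfes chqgy
Final line count: 16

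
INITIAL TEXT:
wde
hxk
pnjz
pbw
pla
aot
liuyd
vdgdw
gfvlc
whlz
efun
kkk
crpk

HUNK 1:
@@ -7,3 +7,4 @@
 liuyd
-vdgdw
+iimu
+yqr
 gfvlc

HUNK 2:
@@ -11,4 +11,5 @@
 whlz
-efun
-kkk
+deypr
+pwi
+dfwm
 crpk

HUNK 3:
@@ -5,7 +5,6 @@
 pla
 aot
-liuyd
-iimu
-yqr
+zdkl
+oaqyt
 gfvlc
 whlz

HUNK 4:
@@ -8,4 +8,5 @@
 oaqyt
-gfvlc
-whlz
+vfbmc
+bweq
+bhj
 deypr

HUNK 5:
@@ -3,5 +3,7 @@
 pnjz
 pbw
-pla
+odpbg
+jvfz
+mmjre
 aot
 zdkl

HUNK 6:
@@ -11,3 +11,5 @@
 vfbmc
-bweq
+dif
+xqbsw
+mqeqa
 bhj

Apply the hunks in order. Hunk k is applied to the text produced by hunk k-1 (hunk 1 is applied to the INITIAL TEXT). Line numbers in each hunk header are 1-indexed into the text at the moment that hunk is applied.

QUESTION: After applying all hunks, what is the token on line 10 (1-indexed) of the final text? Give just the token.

Hunk 1: at line 7 remove [vdgdw] add [iimu,yqr] -> 14 lines: wde hxk pnjz pbw pla aot liuyd iimu yqr gfvlc whlz efun kkk crpk
Hunk 2: at line 11 remove [efun,kkk] add [deypr,pwi,dfwm] -> 15 lines: wde hxk pnjz pbw pla aot liuyd iimu yqr gfvlc whlz deypr pwi dfwm crpk
Hunk 3: at line 5 remove [liuyd,iimu,yqr] add [zdkl,oaqyt] -> 14 lines: wde hxk pnjz pbw pla aot zdkl oaqyt gfvlc whlz deypr pwi dfwm crpk
Hunk 4: at line 8 remove [gfvlc,whlz] add [vfbmc,bweq,bhj] -> 15 lines: wde hxk pnjz pbw pla aot zdkl oaqyt vfbmc bweq bhj deypr pwi dfwm crpk
Hunk 5: at line 3 remove [pla] add [odpbg,jvfz,mmjre] -> 17 lines: wde hxk pnjz pbw odpbg jvfz mmjre aot zdkl oaqyt vfbmc bweq bhj deypr pwi dfwm crpk
Hunk 6: at line 11 remove [bweq] add [dif,xqbsw,mqeqa] -> 19 lines: wde hxk pnjz pbw odpbg jvfz mmjre aot zdkl oaqyt vfbmc dif xqbsw mqeqa bhj deypr pwi dfwm crpk
Final line 10: oaqyt

Answer: oaqyt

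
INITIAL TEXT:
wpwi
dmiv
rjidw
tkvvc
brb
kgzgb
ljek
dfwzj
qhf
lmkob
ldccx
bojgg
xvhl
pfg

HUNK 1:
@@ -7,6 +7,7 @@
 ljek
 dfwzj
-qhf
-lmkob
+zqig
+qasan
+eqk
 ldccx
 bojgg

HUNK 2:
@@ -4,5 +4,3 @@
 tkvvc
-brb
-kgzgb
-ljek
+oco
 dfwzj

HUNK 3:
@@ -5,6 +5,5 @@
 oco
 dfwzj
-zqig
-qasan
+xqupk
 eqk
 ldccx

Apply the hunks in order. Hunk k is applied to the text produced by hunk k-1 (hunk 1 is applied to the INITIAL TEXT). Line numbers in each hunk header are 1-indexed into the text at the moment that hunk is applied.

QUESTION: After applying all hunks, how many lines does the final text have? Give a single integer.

Answer: 12

Derivation:
Hunk 1: at line 7 remove [qhf,lmkob] add [zqig,qasan,eqk] -> 15 lines: wpwi dmiv rjidw tkvvc brb kgzgb ljek dfwzj zqig qasan eqk ldccx bojgg xvhl pfg
Hunk 2: at line 4 remove [brb,kgzgb,ljek] add [oco] -> 13 lines: wpwi dmiv rjidw tkvvc oco dfwzj zqig qasan eqk ldccx bojgg xvhl pfg
Hunk 3: at line 5 remove [zqig,qasan] add [xqupk] -> 12 lines: wpwi dmiv rjidw tkvvc oco dfwzj xqupk eqk ldccx bojgg xvhl pfg
Final line count: 12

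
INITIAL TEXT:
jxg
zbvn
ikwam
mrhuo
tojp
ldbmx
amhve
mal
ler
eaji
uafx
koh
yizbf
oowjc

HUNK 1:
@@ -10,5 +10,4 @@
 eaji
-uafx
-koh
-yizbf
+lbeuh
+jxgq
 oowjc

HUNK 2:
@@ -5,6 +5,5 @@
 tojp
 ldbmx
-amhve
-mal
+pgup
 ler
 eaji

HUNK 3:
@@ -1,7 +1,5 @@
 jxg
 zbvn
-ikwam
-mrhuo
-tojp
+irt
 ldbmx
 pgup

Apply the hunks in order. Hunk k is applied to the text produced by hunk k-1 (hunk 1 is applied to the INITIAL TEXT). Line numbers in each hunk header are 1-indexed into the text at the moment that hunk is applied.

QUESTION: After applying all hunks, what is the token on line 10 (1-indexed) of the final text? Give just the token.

Answer: oowjc

Derivation:
Hunk 1: at line 10 remove [uafx,koh,yizbf] add [lbeuh,jxgq] -> 13 lines: jxg zbvn ikwam mrhuo tojp ldbmx amhve mal ler eaji lbeuh jxgq oowjc
Hunk 2: at line 5 remove [amhve,mal] add [pgup] -> 12 lines: jxg zbvn ikwam mrhuo tojp ldbmx pgup ler eaji lbeuh jxgq oowjc
Hunk 3: at line 1 remove [ikwam,mrhuo,tojp] add [irt] -> 10 lines: jxg zbvn irt ldbmx pgup ler eaji lbeuh jxgq oowjc
Final line 10: oowjc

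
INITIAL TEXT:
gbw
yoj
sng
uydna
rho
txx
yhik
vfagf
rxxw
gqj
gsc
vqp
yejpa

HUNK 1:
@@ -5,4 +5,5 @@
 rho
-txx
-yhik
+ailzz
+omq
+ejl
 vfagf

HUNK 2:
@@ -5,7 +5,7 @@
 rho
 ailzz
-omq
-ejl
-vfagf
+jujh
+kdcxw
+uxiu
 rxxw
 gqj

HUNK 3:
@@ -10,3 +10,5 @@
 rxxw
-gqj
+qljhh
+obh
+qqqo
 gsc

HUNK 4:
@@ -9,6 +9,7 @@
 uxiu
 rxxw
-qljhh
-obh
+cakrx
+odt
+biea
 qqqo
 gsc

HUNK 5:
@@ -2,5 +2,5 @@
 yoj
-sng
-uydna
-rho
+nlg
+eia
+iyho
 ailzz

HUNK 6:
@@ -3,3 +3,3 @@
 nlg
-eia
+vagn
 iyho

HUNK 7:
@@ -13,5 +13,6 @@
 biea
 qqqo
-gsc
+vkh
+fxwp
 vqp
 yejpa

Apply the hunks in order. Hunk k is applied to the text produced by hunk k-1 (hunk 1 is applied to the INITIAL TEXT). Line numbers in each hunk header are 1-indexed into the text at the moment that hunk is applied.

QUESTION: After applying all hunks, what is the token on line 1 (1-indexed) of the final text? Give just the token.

Hunk 1: at line 5 remove [txx,yhik] add [ailzz,omq,ejl] -> 14 lines: gbw yoj sng uydna rho ailzz omq ejl vfagf rxxw gqj gsc vqp yejpa
Hunk 2: at line 5 remove [omq,ejl,vfagf] add [jujh,kdcxw,uxiu] -> 14 lines: gbw yoj sng uydna rho ailzz jujh kdcxw uxiu rxxw gqj gsc vqp yejpa
Hunk 3: at line 10 remove [gqj] add [qljhh,obh,qqqo] -> 16 lines: gbw yoj sng uydna rho ailzz jujh kdcxw uxiu rxxw qljhh obh qqqo gsc vqp yejpa
Hunk 4: at line 9 remove [qljhh,obh] add [cakrx,odt,biea] -> 17 lines: gbw yoj sng uydna rho ailzz jujh kdcxw uxiu rxxw cakrx odt biea qqqo gsc vqp yejpa
Hunk 5: at line 2 remove [sng,uydna,rho] add [nlg,eia,iyho] -> 17 lines: gbw yoj nlg eia iyho ailzz jujh kdcxw uxiu rxxw cakrx odt biea qqqo gsc vqp yejpa
Hunk 6: at line 3 remove [eia] add [vagn] -> 17 lines: gbw yoj nlg vagn iyho ailzz jujh kdcxw uxiu rxxw cakrx odt biea qqqo gsc vqp yejpa
Hunk 7: at line 13 remove [gsc] add [vkh,fxwp] -> 18 lines: gbw yoj nlg vagn iyho ailzz jujh kdcxw uxiu rxxw cakrx odt biea qqqo vkh fxwp vqp yejpa
Final line 1: gbw

Answer: gbw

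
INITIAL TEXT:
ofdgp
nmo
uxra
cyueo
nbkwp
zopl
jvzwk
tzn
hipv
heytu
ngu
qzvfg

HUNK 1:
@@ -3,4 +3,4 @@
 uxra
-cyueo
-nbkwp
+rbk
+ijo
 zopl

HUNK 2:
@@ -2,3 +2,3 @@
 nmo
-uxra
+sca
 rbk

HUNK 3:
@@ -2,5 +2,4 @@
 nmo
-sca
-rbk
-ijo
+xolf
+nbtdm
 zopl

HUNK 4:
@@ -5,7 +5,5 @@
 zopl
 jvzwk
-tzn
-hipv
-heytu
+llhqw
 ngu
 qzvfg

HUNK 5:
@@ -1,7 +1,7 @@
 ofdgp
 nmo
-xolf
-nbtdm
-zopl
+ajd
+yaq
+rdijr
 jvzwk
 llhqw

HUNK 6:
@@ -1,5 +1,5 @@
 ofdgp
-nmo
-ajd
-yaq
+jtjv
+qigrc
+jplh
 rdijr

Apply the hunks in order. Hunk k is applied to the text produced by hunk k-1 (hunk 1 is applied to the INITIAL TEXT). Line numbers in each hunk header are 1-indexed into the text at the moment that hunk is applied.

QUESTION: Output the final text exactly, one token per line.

Hunk 1: at line 3 remove [cyueo,nbkwp] add [rbk,ijo] -> 12 lines: ofdgp nmo uxra rbk ijo zopl jvzwk tzn hipv heytu ngu qzvfg
Hunk 2: at line 2 remove [uxra] add [sca] -> 12 lines: ofdgp nmo sca rbk ijo zopl jvzwk tzn hipv heytu ngu qzvfg
Hunk 3: at line 2 remove [sca,rbk,ijo] add [xolf,nbtdm] -> 11 lines: ofdgp nmo xolf nbtdm zopl jvzwk tzn hipv heytu ngu qzvfg
Hunk 4: at line 5 remove [tzn,hipv,heytu] add [llhqw] -> 9 lines: ofdgp nmo xolf nbtdm zopl jvzwk llhqw ngu qzvfg
Hunk 5: at line 1 remove [xolf,nbtdm,zopl] add [ajd,yaq,rdijr] -> 9 lines: ofdgp nmo ajd yaq rdijr jvzwk llhqw ngu qzvfg
Hunk 6: at line 1 remove [nmo,ajd,yaq] add [jtjv,qigrc,jplh] -> 9 lines: ofdgp jtjv qigrc jplh rdijr jvzwk llhqw ngu qzvfg

Answer: ofdgp
jtjv
qigrc
jplh
rdijr
jvzwk
llhqw
ngu
qzvfg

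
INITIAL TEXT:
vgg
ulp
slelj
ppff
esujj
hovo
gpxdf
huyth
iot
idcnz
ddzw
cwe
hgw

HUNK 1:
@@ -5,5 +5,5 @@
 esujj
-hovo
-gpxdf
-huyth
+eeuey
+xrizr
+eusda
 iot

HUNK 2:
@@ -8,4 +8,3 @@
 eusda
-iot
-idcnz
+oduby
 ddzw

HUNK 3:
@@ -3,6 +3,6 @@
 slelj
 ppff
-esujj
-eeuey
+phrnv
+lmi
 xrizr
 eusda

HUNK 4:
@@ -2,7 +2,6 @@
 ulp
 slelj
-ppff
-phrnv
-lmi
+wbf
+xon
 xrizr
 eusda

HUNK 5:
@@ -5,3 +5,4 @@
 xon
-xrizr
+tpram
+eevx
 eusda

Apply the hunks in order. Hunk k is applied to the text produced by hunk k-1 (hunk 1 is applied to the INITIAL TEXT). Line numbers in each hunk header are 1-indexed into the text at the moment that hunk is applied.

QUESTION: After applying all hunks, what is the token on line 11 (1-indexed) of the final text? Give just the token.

Answer: cwe

Derivation:
Hunk 1: at line 5 remove [hovo,gpxdf,huyth] add [eeuey,xrizr,eusda] -> 13 lines: vgg ulp slelj ppff esujj eeuey xrizr eusda iot idcnz ddzw cwe hgw
Hunk 2: at line 8 remove [iot,idcnz] add [oduby] -> 12 lines: vgg ulp slelj ppff esujj eeuey xrizr eusda oduby ddzw cwe hgw
Hunk 3: at line 3 remove [esujj,eeuey] add [phrnv,lmi] -> 12 lines: vgg ulp slelj ppff phrnv lmi xrizr eusda oduby ddzw cwe hgw
Hunk 4: at line 2 remove [ppff,phrnv,lmi] add [wbf,xon] -> 11 lines: vgg ulp slelj wbf xon xrizr eusda oduby ddzw cwe hgw
Hunk 5: at line 5 remove [xrizr] add [tpram,eevx] -> 12 lines: vgg ulp slelj wbf xon tpram eevx eusda oduby ddzw cwe hgw
Final line 11: cwe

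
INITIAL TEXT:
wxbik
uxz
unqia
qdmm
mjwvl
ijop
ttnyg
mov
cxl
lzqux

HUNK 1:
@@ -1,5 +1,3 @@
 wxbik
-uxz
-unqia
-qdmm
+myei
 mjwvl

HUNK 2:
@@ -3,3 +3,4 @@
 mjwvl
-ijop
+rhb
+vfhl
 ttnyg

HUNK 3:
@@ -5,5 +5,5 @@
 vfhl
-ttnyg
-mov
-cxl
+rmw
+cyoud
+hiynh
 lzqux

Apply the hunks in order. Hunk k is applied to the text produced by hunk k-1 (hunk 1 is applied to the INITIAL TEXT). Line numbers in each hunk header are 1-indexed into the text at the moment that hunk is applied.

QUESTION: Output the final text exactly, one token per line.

Answer: wxbik
myei
mjwvl
rhb
vfhl
rmw
cyoud
hiynh
lzqux

Derivation:
Hunk 1: at line 1 remove [uxz,unqia,qdmm] add [myei] -> 8 lines: wxbik myei mjwvl ijop ttnyg mov cxl lzqux
Hunk 2: at line 3 remove [ijop] add [rhb,vfhl] -> 9 lines: wxbik myei mjwvl rhb vfhl ttnyg mov cxl lzqux
Hunk 3: at line 5 remove [ttnyg,mov,cxl] add [rmw,cyoud,hiynh] -> 9 lines: wxbik myei mjwvl rhb vfhl rmw cyoud hiynh lzqux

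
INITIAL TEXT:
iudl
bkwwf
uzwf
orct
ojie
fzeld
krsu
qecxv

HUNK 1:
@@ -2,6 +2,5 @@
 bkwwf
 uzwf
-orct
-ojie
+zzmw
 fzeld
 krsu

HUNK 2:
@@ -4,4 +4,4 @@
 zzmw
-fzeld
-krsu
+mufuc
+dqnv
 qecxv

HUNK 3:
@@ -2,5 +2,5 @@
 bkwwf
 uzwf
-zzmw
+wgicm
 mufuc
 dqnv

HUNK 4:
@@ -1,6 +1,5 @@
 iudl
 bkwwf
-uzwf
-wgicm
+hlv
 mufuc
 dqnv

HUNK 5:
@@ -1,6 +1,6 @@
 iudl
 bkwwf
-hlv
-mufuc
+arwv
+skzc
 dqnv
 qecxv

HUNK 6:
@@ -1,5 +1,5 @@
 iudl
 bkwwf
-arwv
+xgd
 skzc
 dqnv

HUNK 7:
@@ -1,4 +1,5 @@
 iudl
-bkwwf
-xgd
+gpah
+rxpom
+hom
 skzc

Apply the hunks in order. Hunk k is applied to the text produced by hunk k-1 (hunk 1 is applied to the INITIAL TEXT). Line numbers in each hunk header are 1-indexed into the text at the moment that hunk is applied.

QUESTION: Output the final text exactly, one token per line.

Hunk 1: at line 2 remove [orct,ojie] add [zzmw] -> 7 lines: iudl bkwwf uzwf zzmw fzeld krsu qecxv
Hunk 2: at line 4 remove [fzeld,krsu] add [mufuc,dqnv] -> 7 lines: iudl bkwwf uzwf zzmw mufuc dqnv qecxv
Hunk 3: at line 2 remove [zzmw] add [wgicm] -> 7 lines: iudl bkwwf uzwf wgicm mufuc dqnv qecxv
Hunk 4: at line 1 remove [uzwf,wgicm] add [hlv] -> 6 lines: iudl bkwwf hlv mufuc dqnv qecxv
Hunk 5: at line 1 remove [hlv,mufuc] add [arwv,skzc] -> 6 lines: iudl bkwwf arwv skzc dqnv qecxv
Hunk 6: at line 1 remove [arwv] add [xgd] -> 6 lines: iudl bkwwf xgd skzc dqnv qecxv
Hunk 7: at line 1 remove [bkwwf,xgd] add [gpah,rxpom,hom] -> 7 lines: iudl gpah rxpom hom skzc dqnv qecxv

Answer: iudl
gpah
rxpom
hom
skzc
dqnv
qecxv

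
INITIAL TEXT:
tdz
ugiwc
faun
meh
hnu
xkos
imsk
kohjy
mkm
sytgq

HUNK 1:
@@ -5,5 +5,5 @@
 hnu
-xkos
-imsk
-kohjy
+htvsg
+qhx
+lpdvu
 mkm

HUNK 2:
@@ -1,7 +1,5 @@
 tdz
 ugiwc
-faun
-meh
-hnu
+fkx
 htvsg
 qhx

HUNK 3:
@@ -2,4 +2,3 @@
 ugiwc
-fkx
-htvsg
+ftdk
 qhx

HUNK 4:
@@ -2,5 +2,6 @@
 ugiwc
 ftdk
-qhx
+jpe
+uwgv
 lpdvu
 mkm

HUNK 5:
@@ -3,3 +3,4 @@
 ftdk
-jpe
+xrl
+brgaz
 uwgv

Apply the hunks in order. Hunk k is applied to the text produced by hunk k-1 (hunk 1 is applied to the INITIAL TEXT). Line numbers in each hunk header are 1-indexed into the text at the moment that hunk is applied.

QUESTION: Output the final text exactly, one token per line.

Hunk 1: at line 5 remove [xkos,imsk,kohjy] add [htvsg,qhx,lpdvu] -> 10 lines: tdz ugiwc faun meh hnu htvsg qhx lpdvu mkm sytgq
Hunk 2: at line 1 remove [faun,meh,hnu] add [fkx] -> 8 lines: tdz ugiwc fkx htvsg qhx lpdvu mkm sytgq
Hunk 3: at line 2 remove [fkx,htvsg] add [ftdk] -> 7 lines: tdz ugiwc ftdk qhx lpdvu mkm sytgq
Hunk 4: at line 2 remove [qhx] add [jpe,uwgv] -> 8 lines: tdz ugiwc ftdk jpe uwgv lpdvu mkm sytgq
Hunk 5: at line 3 remove [jpe] add [xrl,brgaz] -> 9 lines: tdz ugiwc ftdk xrl brgaz uwgv lpdvu mkm sytgq

Answer: tdz
ugiwc
ftdk
xrl
brgaz
uwgv
lpdvu
mkm
sytgq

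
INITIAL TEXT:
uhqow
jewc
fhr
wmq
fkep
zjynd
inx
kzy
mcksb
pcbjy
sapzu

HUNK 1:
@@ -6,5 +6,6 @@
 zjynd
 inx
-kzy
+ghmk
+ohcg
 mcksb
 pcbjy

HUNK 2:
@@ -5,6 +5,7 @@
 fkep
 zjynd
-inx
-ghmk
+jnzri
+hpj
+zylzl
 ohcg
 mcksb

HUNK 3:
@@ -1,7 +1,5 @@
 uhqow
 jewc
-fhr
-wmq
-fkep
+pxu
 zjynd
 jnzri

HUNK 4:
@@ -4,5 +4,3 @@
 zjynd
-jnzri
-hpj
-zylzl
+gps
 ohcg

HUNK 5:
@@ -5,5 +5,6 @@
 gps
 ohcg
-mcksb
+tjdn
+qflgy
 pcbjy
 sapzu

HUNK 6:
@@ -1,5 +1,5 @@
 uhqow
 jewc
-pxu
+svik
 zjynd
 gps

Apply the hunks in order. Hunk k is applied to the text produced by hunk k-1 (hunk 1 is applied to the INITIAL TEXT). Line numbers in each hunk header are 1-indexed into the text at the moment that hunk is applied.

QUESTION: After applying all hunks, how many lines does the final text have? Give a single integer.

Answer: 10

Derivation:
Hunk 1: at line 6 remove [kzy] add [ghmk,ohcg] -> 12 lines: uhqow jewc fhr wmq fkep zjynd inx ghmk ohcg mcksb pcbjy sapzu
Hunk 2: at line 5 remove [inx,ghmk] add [jnzri,hpj,zylzl] -> 13 lines: uhqow jewc fhr wmq fkep zjynd jnzri hpj zylzl ohcg mcksb pcbjy sapzu
Hunk 3: at line 1 remove [fhr,wmq,fkep] add [pxu] -> 11 lines: uhqow jewc pxu zjynd jnzri hpj zylzl ohcg mcksb pcbjy sapzu
Hunk 4: at line 4 remove [jnzri,hpj,zylzl] add [gps] -> 9 lines: uhqow jewc pxu zjynd gps ohcg mcksb pcbjy sapzu
Hunk 5: at line 5 remove [mcksb] add [tjdn,qflgy] -> 10 lines: uhqow jewc pxu zjynd gps ohcg tjdn qflgy pcbjy sapzu
Hunk 6: at line 1 remove [pxu] add [svik] -> 10 lines: uhqow jewc svik zjynd gps ohcg tjdn qflgy pcbjy sapzu
Final line count: 10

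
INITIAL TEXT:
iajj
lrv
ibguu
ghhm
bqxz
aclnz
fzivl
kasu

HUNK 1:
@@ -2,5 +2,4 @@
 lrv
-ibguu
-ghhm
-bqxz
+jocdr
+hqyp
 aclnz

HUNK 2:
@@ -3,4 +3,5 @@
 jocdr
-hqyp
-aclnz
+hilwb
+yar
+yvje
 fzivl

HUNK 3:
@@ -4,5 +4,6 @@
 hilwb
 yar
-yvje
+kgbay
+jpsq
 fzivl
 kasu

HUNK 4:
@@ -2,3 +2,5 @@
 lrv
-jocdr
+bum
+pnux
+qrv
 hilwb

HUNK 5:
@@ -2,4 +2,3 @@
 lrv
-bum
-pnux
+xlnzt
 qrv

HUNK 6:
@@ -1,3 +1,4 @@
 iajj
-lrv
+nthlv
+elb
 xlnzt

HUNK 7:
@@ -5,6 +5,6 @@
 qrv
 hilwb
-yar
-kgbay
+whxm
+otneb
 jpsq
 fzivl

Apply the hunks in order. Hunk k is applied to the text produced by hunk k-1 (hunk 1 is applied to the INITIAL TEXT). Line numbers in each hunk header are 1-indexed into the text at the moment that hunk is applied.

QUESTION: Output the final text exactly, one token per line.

Hunk 1: at line 2 remove [ibguu,ghhm,bqxz] add [jocdr,hqyp] -> 7 lines: iajj lrv jocdr hqyp aclnz fzivl kasu
Hunk 2: at line 3 remove [hqyp,aclnz] add [hilwb,yar,yvje] -> 8 lines: iajj lrv jocdr hilwb yar yvje fzivl kasu
Hunk 3: at line 4 remove [yvje] add [kgbay,jpsq] -> 9 lines: iajj lrv jocdr hilwb yar kgbay jpsq fzivl kasu
Hunk 4: at line 2 remove [jocdr] add [bum,pnux,qrv] -> 11 lines: iajj lrv bum pnux qrv hilwb yar kgbay jpsq fzivl kasu
Hunk 5: at line 2 remove [bum,pnux] add [xlnzt] -> 10 lines: iajj lrv xlnzt qrv hilwb yar kgbay jpsq fzivl kasu
Hunk 6: at line 1 remove [lrv] add [nthlv,elb] -> 11 lines: iajj nthlv elb xlnzt qrv hilwb yar kgbay jpsq fzivl kasu
Hunk 7: at line 5 remove [yar,kgbay] add [whxm,otneb] -> 11 lines: iajj nthlv elb xlnzt qrv hilwb whxm otneb jpsq fzivl kasu

Answer: iajj
nthlv
elb
xlnzt
qrv
hilwb
whxm
otneb
jpsq
fzivl
kasu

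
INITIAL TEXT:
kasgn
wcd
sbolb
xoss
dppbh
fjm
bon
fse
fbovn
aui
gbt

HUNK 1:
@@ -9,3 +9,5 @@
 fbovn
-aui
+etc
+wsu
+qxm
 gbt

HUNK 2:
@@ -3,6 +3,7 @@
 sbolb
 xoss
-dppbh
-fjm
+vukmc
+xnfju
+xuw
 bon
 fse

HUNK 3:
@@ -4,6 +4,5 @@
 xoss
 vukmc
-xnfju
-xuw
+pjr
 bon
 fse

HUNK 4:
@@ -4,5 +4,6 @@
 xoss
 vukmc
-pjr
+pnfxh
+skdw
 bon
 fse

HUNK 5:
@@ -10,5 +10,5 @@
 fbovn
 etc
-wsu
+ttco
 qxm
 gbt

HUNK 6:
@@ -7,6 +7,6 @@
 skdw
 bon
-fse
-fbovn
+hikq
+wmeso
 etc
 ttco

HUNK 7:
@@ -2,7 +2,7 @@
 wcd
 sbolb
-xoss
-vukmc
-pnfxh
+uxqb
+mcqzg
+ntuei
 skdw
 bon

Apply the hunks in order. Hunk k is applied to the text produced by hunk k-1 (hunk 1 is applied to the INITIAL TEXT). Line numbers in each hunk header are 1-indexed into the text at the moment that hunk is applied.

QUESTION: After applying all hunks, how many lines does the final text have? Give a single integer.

Answer: 14

Derivation:
Hunk 1: at line 9 remove [aui] add [etc,wsu,qxm] -> 13 lines: kasgn wcd sbolb xoss dppbh fjm bon fse fbovn etc wsu qxm gbt
Hunk 2: at line 3 remove [dppbh,fjm] add [vukmc,xnfju,xuw] -> 14 lines: kasgn wcd sbolb xoss vukmc xnfju xuw bon fse fbovn etc wsu qxm gbt
Hunk 3: at line 4 remove [xnfju,xuw] add [pjr] -> 13 lines: kasgn wcd sbolb xoss vukmc pjr bon fse fbovn etc wsu qxm gbt
Hunk 4: at line 4 remove [pjr] add [pnfxh,skdw] -> 14 lines: kasgn wcd sbolb xoss vukmc pnfxh skdw bon fse fbovn etc wsu qxm gbt
Hunk 5: at line 10 remove [wsu] add [ttco] -> 14 lines: kasgn wcd sbolb xoss vukmc pnfxh skdw bon fse fbovn etc ttco qxm gbt
Hunk 6: at line 7 remove [fse,fbovn] add [hikq,wmeso] -> 14 lines: kasgn wcd sbolb xoss vukmc pnfxh skdw bon hikq wmeso etc ttco qxm gbt
Hunk 7: at line 2 remove [xoss,vukmc,pnfxh] add [uxqb,mcqzg,ntuei] -> 14 lines: kasgn wcd sbolb uxqb mcqzg ntuei skdw bon hikq wmeso etc ttco qxm gbt
Final line count: 14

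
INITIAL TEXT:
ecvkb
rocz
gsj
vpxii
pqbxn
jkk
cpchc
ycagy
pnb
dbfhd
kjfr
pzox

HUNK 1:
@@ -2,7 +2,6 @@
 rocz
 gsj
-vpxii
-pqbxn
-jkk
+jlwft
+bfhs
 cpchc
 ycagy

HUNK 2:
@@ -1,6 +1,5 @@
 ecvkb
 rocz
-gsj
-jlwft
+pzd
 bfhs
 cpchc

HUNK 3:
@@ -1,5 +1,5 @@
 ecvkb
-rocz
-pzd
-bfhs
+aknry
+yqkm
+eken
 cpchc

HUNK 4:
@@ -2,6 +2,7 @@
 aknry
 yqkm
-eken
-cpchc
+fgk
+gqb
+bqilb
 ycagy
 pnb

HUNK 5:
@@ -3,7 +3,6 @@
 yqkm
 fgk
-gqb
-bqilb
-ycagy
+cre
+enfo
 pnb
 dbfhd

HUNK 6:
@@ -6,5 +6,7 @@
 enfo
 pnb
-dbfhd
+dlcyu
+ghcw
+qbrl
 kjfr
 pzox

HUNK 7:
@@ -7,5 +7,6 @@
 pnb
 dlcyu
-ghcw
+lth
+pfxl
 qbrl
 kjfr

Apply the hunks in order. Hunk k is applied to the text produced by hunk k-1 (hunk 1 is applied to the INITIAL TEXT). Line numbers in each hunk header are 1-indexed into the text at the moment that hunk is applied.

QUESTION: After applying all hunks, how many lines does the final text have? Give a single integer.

Answer: 13

Derivation:
Hunk 1: at line 2 remove [vpxii,pqbxn,jkk] add [jlwft,bfhs] -> 11 lines: ecvkb rocz gsj jlwft bfhs cpchc ycagy pnb dbfhd kjfr pzox
Hunk 2: at line 1 remove [gsj,jlwft] add [pzd] -> 10 lines: ecvkb rocz pzd bfhs cpchc ycagy pnb dbfhd kjfr pzox
Hunk 3: at line 1 remove [rocz,pzd,bfhs] add [aknry,yqkm,eken] -> 10 lines: ecvkb aknry yqkm eken cpchc ycagy pnb dbfhd kjfr pzox
Hunk 4: at line 2 remove [eken,cpchc] add [fgk,gqb,bqilb] -> 11 lines: ecvkb aknry yqkm fgk gqb bqilb ycagy pnb dbfhd kjfr pzox
Hunk 5: at line 3 remove [gqb,bqilb,ycagy] add [cre,enfo] -> 10 lines: ecvkb aknry yqkm fgk cre enfo pnb dbfhd kjfr pzox
Hunk 6: at line 6 remove [dbfhd] add [dlcyu,ghcw,qbrl] -> 12 lines: ecvkb aknry yqkm fgk cre enfo pnb dlcyu ghcw qbrl kjfr pzox
Hunk 7: at line 7 remove [ghcw] add [lth,pfxl] -> 13 lines: ecvkb aknry yqkm fgk cre enfo pnb dlcyu lth pfxl qbrl kjfr pzox
Final line count: 13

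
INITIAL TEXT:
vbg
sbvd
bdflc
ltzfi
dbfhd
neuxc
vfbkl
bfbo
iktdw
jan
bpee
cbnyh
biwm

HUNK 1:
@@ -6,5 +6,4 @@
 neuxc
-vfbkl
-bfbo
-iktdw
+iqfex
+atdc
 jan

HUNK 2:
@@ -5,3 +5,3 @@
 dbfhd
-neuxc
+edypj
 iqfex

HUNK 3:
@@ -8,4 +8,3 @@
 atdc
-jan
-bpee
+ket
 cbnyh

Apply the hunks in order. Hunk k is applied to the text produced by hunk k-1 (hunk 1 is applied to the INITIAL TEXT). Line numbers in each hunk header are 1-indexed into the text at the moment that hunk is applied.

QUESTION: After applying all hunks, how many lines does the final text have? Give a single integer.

Hunk 1: at line 6 remove [vfbkl,bfbo,iktdw] add [iqfex,atdc] -> 12 lines: vbg sbvd bdflc ltzfi dbfhd neuxc iqfex atdc jan bpee cbnyh biwm
Hunk 2: at line 5 remove [neuxc] add [edypj] -> 12 lines: vbg sbvd bdflc ltzfi dbfhd edypj iqfex atdc jan bpee cbnyh biwm
Hunk 3: at line 8 remove [jan,bpee] add [ket] -> 11 lines: vbg sbvd bdflc ltzfi dbfhd edypj iqfex atdc ket cbnyh biwm
Final line count: 11

Answer: 11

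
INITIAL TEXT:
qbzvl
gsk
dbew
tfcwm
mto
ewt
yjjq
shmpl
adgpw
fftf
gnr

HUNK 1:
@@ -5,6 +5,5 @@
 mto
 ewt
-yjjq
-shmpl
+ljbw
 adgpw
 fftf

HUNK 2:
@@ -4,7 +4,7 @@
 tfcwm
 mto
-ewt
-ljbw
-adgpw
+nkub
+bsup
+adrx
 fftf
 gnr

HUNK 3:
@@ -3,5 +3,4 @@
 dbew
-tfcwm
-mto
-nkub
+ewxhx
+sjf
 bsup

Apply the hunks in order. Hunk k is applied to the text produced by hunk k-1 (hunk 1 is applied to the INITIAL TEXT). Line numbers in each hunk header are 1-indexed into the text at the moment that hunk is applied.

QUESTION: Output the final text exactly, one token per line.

Hunk 1: at line 5 remove [yjjq,shmpl] add [ljbw] -> 10 lines: qbzvl gsk dbew tfcwm mto ewt ljbw adgpw fftf gnr
Hunk 2: at line 4 remove [ewt,ljbw,adgpw] add [nkub,bsup,adrx] -> 10 lines: qbzvl gsk dbew tfcwm mto nkub bsup adrx fftf gnr
Hunk 3: at line 3 remove [tfcwm,mto,nkub] add [ewxhx,sjf] -> 9 lines: qbzvl gsk dbew ewxhx sjf bsup adrx fftf gnr

Answer: qbzvl
gsk
dbew
ewxhx
sjf
bsup
adrx
fftf
gnr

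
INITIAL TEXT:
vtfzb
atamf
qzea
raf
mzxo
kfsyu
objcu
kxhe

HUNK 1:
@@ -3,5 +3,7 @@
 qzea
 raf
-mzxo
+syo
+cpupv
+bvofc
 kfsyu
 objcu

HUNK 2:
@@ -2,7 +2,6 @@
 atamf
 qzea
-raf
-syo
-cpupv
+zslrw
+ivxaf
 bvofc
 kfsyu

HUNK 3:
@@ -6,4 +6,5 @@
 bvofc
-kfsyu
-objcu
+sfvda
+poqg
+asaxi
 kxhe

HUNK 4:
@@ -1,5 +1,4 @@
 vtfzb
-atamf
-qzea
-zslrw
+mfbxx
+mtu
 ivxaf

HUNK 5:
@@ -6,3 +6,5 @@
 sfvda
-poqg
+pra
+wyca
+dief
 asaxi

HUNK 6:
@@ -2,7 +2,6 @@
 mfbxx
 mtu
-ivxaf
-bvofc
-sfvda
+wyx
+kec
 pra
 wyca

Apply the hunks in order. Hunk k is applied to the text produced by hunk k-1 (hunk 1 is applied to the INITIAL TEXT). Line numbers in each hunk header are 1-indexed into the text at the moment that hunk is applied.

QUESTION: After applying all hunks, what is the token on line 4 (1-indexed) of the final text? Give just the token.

Hunk 1: at line 3 remove [mzxo] add [syo,cpupv,bvofc] -> 10 lines: vtfzb atamf qzea raf syo cpupv bvofc kfsyu objcu kxhe
Hunk 2: at line 2 remove [raf,syo,cpupv] add [zslrw,ivxaf] -> 9 lines: vtfzb atamf qzea zslrw ivxaf bvofc kfsyu objcu kxhe
Hunk 3: at line 6 remove [kfsyu,objcu] add [sfvda,poqg,asaxi] -> 10 lines: vtfzb atamf qzea zslrw ivxaf bvofc sfvda poqg asaxi kxhe
Hunk 4: at line 1 remove [atamf,qzea,zslrw] add [mfbxx,mtu] -> 9 lines: vtfzb mfbxx mtu ivxaf bvofc sfvda poqg asaxi kxhe
Hunk 5: at line 6 remove [poqg] add [pra,wyca,dief] -> 11 lines: vtfzb mfbxx mtu ivxaf bvofc sfvda pra wyca dief asaxi kxhe
Hunk 6: at line 2 remove [ivxaf,bvofc,sfvda] add [wyx,kec] -> 10 lines: vtfzb mfbxx mtu wyx kec pra wyca dief asaxi kxhe
Final line 4: wyx

Answer: wyx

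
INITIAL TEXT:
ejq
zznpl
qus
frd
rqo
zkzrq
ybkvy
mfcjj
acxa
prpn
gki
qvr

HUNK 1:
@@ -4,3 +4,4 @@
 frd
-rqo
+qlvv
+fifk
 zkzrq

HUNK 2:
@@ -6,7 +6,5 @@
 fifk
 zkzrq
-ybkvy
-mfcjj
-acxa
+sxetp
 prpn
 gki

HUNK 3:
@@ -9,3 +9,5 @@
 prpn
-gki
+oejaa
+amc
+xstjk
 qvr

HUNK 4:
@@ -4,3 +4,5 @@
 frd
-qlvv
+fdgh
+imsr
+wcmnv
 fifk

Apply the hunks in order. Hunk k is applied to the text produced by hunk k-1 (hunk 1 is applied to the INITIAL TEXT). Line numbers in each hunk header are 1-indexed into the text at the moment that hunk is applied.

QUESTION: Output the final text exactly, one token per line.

Answer: ejq
zznpl
qus
frd
fdgh
imsr
wcmnv
fifk
zkzrq
sxetp
prpn
oejaa
amc
xstjk
qvr

Derivation:
Hunk 1: at line 4 remove [rqo] add [qlvv,fifk] -> 13 lines: ejq zznpl qus frd qlvv fifk zkzrq ybkvy mfcjj acxa prpn gki qvr
Hunk 2: at line 6 remove [ybkvy,mfcjj,acxa] add [sxetp] -> 11 lines: ejq zznpl qus frd qlvv fifk zkzrq sxetp prpn gki qvr
Hunk 3: at line 9 remove [gki] add [oejaa,amc,xstjk] -> 13 lines: ejq zznpl qus frd qlvv fifk zkzrq sxetp prpn oejaa amc xstjk qvr
Hunk 4: at line 4 remove [qlvv] add [fdgh,imsr,wcmnv] -> 15 lines: ejq zznpl qus frd fdgh imsr wcmnv fifk zkzrq sxetp prpn oejaa amc xstjk qvr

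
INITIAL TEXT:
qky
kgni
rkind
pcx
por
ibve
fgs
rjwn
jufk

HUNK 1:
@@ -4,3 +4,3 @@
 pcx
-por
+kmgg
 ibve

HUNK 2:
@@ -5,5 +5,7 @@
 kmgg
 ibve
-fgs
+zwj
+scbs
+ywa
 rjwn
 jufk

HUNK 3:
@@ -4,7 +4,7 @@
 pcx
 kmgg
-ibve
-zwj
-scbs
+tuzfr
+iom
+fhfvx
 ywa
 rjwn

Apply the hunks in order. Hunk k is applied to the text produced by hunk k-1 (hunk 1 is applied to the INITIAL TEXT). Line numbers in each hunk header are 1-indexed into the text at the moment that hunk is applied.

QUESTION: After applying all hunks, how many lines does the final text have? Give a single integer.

Hunk 1: at line 4 remove [por] add [kmgg] -> 9 lines: qky kgni rkind pcx kmgg ibve fgs rjwn jufk
Hunk 2: at line 5 remove [fgs] add [zwj,scbs,ywa] -> 11 lines: qky kgni rkind pcx kmgg ibve zwj scbs ywa rjwn jufk
Hunk 3: at line 4 remove [ibve,zwj,scbs] add [tuzfr,iom,fhfvx] -> 11 lines: qky kgni rkind pcx kmgg tuzfr iom fhfvx ywa rjwn jufk
Final line count: 11

Answer: 11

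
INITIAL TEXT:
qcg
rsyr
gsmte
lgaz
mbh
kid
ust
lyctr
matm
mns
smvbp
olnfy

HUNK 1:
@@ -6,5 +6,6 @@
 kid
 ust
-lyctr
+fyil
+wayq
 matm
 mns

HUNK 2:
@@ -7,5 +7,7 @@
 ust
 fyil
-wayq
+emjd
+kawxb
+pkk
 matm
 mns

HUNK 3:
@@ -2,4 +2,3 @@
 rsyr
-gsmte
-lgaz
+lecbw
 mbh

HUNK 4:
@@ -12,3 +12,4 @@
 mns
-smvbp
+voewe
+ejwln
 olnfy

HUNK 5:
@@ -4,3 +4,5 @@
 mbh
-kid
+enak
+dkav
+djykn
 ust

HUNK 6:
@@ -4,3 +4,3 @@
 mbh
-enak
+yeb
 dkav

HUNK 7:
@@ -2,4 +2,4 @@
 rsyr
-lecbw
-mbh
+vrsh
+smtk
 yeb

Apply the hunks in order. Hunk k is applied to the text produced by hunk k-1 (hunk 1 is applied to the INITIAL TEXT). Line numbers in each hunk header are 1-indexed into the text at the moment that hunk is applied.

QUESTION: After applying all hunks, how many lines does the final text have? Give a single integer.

Hunk 1: at line 6 remove [lyctr] add [fyil,wayq] -> 13 lines: qcg rsyr gsmte lgaz mbh kid ust fyil wayq matm mns smvbp olnfy
Hunk 2: at line 7 remove [wayq] add [emjd,kawxb,pkk] -> 15 lines: qcg rsyr gsmte lgaz mbh kid ust fyil emjd kawxb pkk matm mns smvbp olnfy
Hunk 3: at line 2 remove [gsmte,lgaz] add [lecbw] -> 14 lines: qcg rsyr lecbw mbh kid ust fyil emjd kawxb pkk matm mns smvbp olnfy
Hunk 4: at line 12 remove [smvbp] add [voewe,ejwln] -> 15 lines: qcg rsyr lecbw mbh kid ust fyil emjd kawxb pkk matm mns voewe ejwln olnfy
Hunk 5: at line 4 remove [kid] add [enak,dkav,djykn] -> 17 lines: qcg rsyr lecbw mbh enak dkav djykn ust fyil emjd kawxb pkk matm mns voewe ejwln olnfy
Hunk 6: at line 4 remove [enak] add [yeb] -> 17 lines: qcg rsyr lecbw mbh yeb dkav djykn ust fyil emjd kawxb pkk matm mns voewe ejwln olnfy
Hunk 7: at line 2 remove [lecbw,mbh] add [vrsh,smtk] -> 17 lines: qcg rsyr vrsh smtk yeb dkav djykn ust fyil emjd kawxb pkk matm mns voewe ejwln olnfy
Final line count: 17

Answer: 17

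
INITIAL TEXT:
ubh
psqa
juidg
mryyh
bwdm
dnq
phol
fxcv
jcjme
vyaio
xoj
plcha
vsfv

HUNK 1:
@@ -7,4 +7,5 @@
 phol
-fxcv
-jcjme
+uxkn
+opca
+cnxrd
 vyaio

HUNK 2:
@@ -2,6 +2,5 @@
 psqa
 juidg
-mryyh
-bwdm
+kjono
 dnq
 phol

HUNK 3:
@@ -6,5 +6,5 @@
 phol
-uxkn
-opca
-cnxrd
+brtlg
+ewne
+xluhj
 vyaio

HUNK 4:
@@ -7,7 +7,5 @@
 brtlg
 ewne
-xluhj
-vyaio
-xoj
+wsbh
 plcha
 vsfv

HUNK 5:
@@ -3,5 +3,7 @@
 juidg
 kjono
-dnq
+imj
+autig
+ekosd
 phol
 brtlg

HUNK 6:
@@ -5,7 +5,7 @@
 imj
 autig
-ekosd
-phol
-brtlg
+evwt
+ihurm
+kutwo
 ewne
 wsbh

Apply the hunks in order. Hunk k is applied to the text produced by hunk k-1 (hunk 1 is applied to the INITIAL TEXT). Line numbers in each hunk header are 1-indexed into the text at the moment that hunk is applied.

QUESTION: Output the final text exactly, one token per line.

Answer: ubh
psqa
juidg
kjono
imj
autig
evwt
ihurm
kutwo
ewne
wsbh
plcha
vsfv

Derivation:
Hunk 1: at line 7 remove [fxcv,jcjme] add [uxkn,opca,cnxrd] -> 14 lines: ubh psqa juidg mryyh bwdm dnq phol uxkn opca cnxrd vyaio xoj plcha vsfv
Hunk 2: at line 2 remove [mryyh,bwdm] add [kjono] -> 13 lines: ubh psqa juidg kjono dnq phol uxkn opca cnxrd vyaio xoj plcha vsfv
Hunk 3: at line 6 remove [uxkn,opca,cnxrd] add [brtlg,ewne,xluhj] -> 13 lines: ubh psqa juidg kjono dnq phol brtlg ewne xluhj vyaio xoj plcha vsfv
Hunk 4: at line 7 remove [xluhj,vyaio,xoj] add [wsbh] -> 11 lines: ubh psqa juidg kjono dnq phol brtlg ewne wsbh plcha vsfv
Hunk 5: at line 3 remove [dnq] add [imj,autig,ekosd] -> 13 lines: ubh psqa juidg kjono imj autig ekosd phol brtlg ewne wsbh plcha vsfv
Hunk 6: at line 5 remove [ekosd,phol,brtlg] add [evwt,ihurm,kutwo] -> 13 lines: ubh psqa juidg kjono imj autig evwt ihurm kutwo ewne wsbh plcha vsfv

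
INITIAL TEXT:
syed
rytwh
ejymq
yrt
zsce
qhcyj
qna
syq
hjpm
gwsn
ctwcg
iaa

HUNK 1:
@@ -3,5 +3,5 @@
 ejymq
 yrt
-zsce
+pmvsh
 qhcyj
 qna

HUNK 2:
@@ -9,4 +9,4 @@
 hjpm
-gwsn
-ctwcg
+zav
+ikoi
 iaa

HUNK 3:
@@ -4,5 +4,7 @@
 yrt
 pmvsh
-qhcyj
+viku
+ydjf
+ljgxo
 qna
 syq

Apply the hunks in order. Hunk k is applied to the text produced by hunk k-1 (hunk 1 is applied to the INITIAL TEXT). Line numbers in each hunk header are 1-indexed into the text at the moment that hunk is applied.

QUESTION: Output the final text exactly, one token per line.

Answer: syed
rytwh
ejymq
yrt
pmvsh
viku
ydjf
ljgxo
qna
syq
hjpm
zav
ikoi
iaa

Derivation:
Hunk 1: at line 3 remove [zsce] add [pmvsh] -> 12 lines: syed rytwh ejymq yrt pmvsh qhcyj qna syq hjpm gwsn ctwcg iaa
Hunk 2: at line 9 remove [gwsn,ctwcg] add [zav,ikoi] -> 12 lines: syed rytwh ejymq yrt pmvsh qhcyj qna syq hjpm zav ikoi iaa
Hunk 3: at line 4 remove [qhcyj] add [viku,ydjf,ljgxo] -> 14 lines: syed rytwh ejymq yrt pmvsh viku ydjf ljgxo qna syq hjpm zav ikoi iaa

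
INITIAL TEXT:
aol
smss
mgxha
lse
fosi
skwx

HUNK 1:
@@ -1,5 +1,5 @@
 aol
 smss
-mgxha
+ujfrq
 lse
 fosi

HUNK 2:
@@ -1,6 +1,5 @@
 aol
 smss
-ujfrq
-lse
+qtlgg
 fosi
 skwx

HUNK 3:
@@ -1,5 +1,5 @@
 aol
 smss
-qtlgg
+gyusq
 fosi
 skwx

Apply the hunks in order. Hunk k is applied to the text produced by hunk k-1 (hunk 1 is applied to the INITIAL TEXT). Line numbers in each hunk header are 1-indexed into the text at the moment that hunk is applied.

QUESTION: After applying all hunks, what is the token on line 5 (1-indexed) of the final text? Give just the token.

Answer: skwx

Derivation:
Hunk 1: at line 1 remove [mgxha] add [ujfrq] -> 6 lines: aol smss ujfrq lse fosi skwx
Hunk 2: at line 1 remove [ujfrq,lse] add [qtlgg] -> 5 lines: aol smss qtlgg fosi skwx
Hunk 3: at line 1 remove [qtlgg] add [gyusq] -> 5 lines: aol smss gyusq fosi skwx
Final line 5: skwx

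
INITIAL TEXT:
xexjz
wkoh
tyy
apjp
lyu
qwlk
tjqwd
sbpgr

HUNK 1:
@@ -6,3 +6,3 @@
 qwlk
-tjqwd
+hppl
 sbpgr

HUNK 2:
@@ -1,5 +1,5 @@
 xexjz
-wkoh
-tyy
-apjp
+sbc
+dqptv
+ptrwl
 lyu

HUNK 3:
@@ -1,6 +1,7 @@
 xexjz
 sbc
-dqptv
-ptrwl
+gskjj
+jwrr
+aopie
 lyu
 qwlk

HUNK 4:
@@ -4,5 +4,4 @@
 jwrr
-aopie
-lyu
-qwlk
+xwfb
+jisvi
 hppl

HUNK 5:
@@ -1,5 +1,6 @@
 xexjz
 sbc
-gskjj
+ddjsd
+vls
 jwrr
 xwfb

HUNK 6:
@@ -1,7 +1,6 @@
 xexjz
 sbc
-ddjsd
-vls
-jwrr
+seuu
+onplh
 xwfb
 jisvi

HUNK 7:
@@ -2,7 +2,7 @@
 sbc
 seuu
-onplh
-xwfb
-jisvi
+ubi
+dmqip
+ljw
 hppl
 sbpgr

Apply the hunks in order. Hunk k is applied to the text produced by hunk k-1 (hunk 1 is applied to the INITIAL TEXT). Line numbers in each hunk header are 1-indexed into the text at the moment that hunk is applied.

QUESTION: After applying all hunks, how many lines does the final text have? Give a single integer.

Hunk 1: at line 6 remove [tjqwd] add [hppl] -> 8 lines: xexjz wkoh tyy apjp lyu qwlk hppl sbpgr
Hunk 2: at line 1 remove [wkoh,tyy,apjp] add [sbc,dqptv,ptrwl] -> 8 lines: xexjz sbc dqptv ptrwl lyu qwlk hppl sbpgr
Hunk 3: at line 1 remove [dqptv,ptrwl] add [gskjj,jwrr,aopie] -> 9 lines: xexjz sbc gskjj jwrr aopie lyu qwlk hppl sbpgr
Hunk 4: at line 4 remove [aopie,lyu,qwlk] add [xwfb,jisvi] -> 8 lines: xexjz sbc gskjj jwrr xwfb jisvi hppl sbpgr
Hunk 5: at line 1 remove [gskjj] add [ddjsd,vls] -> 9 lines: xexjz sbc ddjsd vls jwrr xwfb jisvi hppl sbpgr
Hunk 6: at line 1 remove [ddjsd,vls,jwrr] add [seuu,onplh] -> 8 lines: xexjz sbc seuu onplh xwfb jisvi hppl sbpgr
Hunk 7: at line 2 remove [onplh,xwfb,jisvi] add [ubi,dmqip,ljw] -> 8 lines: xexjz sbc seuu ubi dmqip ljw hppl sbpgr
Final line count: 8

Answer: 8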